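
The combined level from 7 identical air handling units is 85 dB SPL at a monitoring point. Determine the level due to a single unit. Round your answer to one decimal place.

Dividing the total intensity by 7 lowers the level by 10·log₁₀ 7 = 8.451 dB: L₁ = 85 − 8.451.

76.5 dB SPL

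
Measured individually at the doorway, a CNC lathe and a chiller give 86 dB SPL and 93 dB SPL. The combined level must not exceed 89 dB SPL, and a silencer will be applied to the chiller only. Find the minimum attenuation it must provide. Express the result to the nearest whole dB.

Everything except the chiller sums to 10^(86/10) = 3.981e+08 in linear terms, 86.00 dB SPL.
The limit corresponds to 10^(89/10) = 7.943e+08; subtracting the fixed part leaves 3.962e+08 for the chiller, i.e. 85.98 dB SPL.
So the chiller must be reduced from 93 to 85.98 dB SPL: IL = 7.02 dB.

7 dB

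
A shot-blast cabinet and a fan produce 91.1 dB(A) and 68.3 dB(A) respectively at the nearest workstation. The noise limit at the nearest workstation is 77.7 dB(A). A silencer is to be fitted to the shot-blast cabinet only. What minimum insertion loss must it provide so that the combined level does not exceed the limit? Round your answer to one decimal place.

13.9 dB

Everything except the shot-blast cabinet sums to 10^(68.3/10) = 6.761e+06 in linear terms, 68.30 dB(A).
To meet 77.7 dB(A) overall, the treated shot-blast cabinet may contribute at most 10^(77.7/10) − 6.761e+06 = 5.212e+07, i.e. 77.17 dB(A).
Required insertion loss = 91.1 − 77.17 = 13.93 dB.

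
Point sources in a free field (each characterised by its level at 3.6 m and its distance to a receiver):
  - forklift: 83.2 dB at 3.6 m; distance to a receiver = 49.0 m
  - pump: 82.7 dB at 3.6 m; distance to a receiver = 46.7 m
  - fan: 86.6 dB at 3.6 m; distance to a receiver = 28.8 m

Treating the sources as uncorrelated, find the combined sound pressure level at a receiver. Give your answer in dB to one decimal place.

69.7 dB

Apply inverse-square spreading to bring every level to the receiver, then sum 10^(L/10).
forklift: 83.2 − 20·log₁₀(49.0/3.6) = 83.2 − 22.68 = 60.52 dB.
pump: 82.7 − 20·log₁₀(46.7/3.6) = 82.7 − 22.26 = 60.44 dB.
fan: 86.6 − 20·log₁₀(28.8/3.6) = 86.6 − 18.06 = 68.54 dB.
Σ 10^(L/10) = 9.376e+06 → L_total = 10·log₁₀(9.376e+06) = 69.72 dB.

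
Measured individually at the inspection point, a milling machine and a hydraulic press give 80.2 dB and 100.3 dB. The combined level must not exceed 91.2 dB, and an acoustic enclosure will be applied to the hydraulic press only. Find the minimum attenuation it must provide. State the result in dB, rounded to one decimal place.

Everything except the hydraulic press sums to 10^(80.2/10) = 1.047e+08 in linear terms, 80.20 dB.
To meet 91.2 dB overall, the treated hydraulic press may contribute at most 10^(91.2/10) − 1.047e+08 = 1.214e+09, i.e. 90.84 dB.
Required insertion loss = 100.3 − 90.84 = 9.46 dB.

9.5 dB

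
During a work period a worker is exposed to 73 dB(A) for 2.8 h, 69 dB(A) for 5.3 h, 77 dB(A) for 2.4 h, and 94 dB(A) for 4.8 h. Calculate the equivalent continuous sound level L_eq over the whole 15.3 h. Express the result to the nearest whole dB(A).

89 dB(A)

Weight each interval's intensity by its duration and average over T = 15.3 h:
Σ tᵢ·10^(Lᵢ/10) = 2.8·10^(73/10) + 5.3·10^(69/10) + 2.4·10^(77/10) + 4.8·10^(94/10) = 1.228e+10.
L_eq = 10·log₁₀(1.228e+10/15.3) = 89.04 dB(A).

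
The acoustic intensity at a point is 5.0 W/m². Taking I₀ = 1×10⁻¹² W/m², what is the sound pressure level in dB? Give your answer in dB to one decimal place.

127.0 dB

Dividing by I₀ shifts the exponent by 12: I/I₀ = 5.0×10^12.
L = 10·(0.6990 + 12) = 126.99 dB.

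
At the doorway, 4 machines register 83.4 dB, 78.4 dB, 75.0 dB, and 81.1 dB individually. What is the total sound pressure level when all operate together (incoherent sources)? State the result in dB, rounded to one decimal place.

86.5 dB

For uncorrelated sources the intensities add, so convert each level to linear form, sum, and take 10·log₁₀ of the total.
Σ 10^(L/10) = 10^(83.4/10) + 10^(78.4/10) + 10^(75.0/10) + 10^(81.1/10) = 4.484e+08.
L_total = 10·log₁₀(4.484e+08) = 86.52 dB.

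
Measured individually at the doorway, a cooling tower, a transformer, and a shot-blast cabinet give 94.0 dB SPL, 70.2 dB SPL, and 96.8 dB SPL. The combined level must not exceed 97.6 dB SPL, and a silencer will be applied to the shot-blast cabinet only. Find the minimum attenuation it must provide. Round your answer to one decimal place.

1.7 dB

Fixed contribution from the other sources: Σ 10^(L/10) = 10^(94.0/10) + 10^(70.2/10) = 2.522e+09 (94.02 dB SPL).
To meet 97.6 dB SPL overall, the treated shot-blast cabinet may contribute at most 10^(97.6/10) − 2.522e+09 = 3.232e+09, i.e. 95.09 dB SPL.
Required insertion loss = 96.8 − 95.09 = 1.71 dB.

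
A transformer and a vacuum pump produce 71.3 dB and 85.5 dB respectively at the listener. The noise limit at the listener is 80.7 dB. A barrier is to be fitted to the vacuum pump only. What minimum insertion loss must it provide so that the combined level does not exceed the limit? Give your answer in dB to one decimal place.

The untreated sources together contribute 10^(71.3/10) = 1.349e+07, i.e. 71.30 dB.
To meet 80.7 dB overall, the treated vacuum pump may contribute at most 10^(80.7/10) − 1.349e+07 = 1.040e+08, i.e. 80.17 dB.
So the vacuum pump must be reduced from 85.5 to 80.17 dB: IL = 5.33 dB.

5.3 dB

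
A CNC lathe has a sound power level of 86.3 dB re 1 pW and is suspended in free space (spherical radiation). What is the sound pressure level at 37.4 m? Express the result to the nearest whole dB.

L_p = L_w − 10·log₁₀(4π·r²) with r = 37.4 m.
4π·r² = 1.758e+04 m², 10·log₁₀ of that is 42.450 dB.
L_p = 86.3 − 42.450 = 43.85 dB.

44 dB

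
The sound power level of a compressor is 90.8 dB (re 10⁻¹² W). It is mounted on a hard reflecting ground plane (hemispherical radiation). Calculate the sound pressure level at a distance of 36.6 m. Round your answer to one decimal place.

Free-field hemispherical radiation: L_p = L_w − 10·log₁₀(2π·r²), r = 36.6 m.
2π·r² = 8417 m², 10·log₁₀ of that is 39.251 dB.
L_p = 90.8 − 39.251 = 51.55 dB.

51.5 dB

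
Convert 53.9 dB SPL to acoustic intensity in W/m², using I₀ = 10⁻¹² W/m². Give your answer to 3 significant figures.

2.45e-07 W/m²

I/I₀ = 10^(53.9/10) = 2.455e+05, so I = 2.455e+05 × 10⁻¹² W/m².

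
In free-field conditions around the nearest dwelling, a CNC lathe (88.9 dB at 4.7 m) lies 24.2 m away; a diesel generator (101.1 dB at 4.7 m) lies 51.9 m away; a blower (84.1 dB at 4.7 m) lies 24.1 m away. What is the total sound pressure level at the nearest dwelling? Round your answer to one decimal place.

First find each source's level at the receiver (point-source: −20·log₁₀(r/r_ref)), then combine on an intensity basis.
CNC lathe: 88.9 − 20·log₁₀(24.2/4.7) = 88.9 − 14.23 = 74.67 dB.
diesel generator: 101.1 − 20·log₁₀(51.9/4.7) = 101.1 − 20.86 = 80.24 dB.
blower: 84.1 − 20·log₁₀(24.1/4.7) = 84.1 − 14.20 = 69.90 dB.
Σ 10^(L/10) = 1.447e+08 → L_total = 10·log₁₀(1.447e+08) = 81.60 dB.

81.6 dB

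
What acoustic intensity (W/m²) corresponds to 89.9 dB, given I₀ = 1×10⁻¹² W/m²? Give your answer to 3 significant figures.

I/I₀ = 10^(89.9/10) = 9.772e+08, so I = 9.772e+08 × 10⁻¹² W/m².

0.000977 W/m²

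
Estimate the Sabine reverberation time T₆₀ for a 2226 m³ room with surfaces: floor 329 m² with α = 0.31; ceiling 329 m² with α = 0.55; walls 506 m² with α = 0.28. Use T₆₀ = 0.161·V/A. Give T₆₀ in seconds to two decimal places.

0.84 s

Total absorption A = 329·0.31 + 329·0.55 + 506·0.28 = 424.62 m² sabins.
T₆₀ = 0.161·V/A = 0.161·2226/424.62 = 0.844 s.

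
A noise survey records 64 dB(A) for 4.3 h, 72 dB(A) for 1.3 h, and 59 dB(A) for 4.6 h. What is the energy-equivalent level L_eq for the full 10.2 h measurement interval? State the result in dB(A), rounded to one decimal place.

Weight each interval's intensity by its duration and average over T = 10.2 h:
Σ tᵢ·10^(Lᵢ/10) = 4.3·10^(64/10) + 1.3·10^(72/10) + 4.6·10^(59/10) = 3.506e+07.
L_eq = 10·log₁₀(3.506e+07/10.2) = 65.36 dB(A).

65.4 dB(A)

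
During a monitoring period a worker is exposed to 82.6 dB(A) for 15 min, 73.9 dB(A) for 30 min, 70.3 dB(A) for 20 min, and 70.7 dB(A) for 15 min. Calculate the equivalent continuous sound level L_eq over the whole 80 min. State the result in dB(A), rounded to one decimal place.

Weight each interval's intensity by its duration and average over T = 80 min:
Σ tᵢ·10^(Lᵢ/10) = 15·10^(82.6/10) + 30·10^(73.9/10) + 20·10^(70.3/10) + 15·10^(70.7/10) = 3.857e+09.
L_eq = 10·log₁₀(3.857e+09/80) = 76.83 dB(A).

76.8 dB(A)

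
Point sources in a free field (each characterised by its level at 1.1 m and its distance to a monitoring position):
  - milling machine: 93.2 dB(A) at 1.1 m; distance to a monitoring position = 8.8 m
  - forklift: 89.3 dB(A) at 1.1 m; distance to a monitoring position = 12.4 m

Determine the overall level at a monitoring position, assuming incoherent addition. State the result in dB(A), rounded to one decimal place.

Propagate each source to the receiver with L = L_ref − 20·log₁₀(r/r_ref), then add intensities.
milling machine: 93.2 − 20·log₁₀(8.8/1.1) = 93.2 − 18.06 = 75.14 dB(A).
forklift: 89.3 − 20·log₁₀(12.4/1.1) = 89.3 − 21.04 = 68.26 dB(A).
Σ 10^(L/10) = 3.934e+07 → L_total = 10·log₁₀(3.934e+07) = 75.95 dB(A).

75.9 dB(A)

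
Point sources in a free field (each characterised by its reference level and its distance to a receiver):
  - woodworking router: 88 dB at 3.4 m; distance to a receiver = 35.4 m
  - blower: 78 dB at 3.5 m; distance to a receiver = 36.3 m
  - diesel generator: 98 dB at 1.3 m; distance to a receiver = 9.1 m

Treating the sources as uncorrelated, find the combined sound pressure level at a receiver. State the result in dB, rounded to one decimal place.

81.3 dB

Apply inverse-square spreading to bring every level to the receiver, then sum 10^(L/10).
woodworking router: 88 − 20·log₁₀(35.4/3.4) = 88 − 20.35 = 67.65 dB.
blower: 78 − 20·log₁₀(36.3/3.5) = 78 − 20.32 = 57.68 dB.
diesel generator: 98 − 20·log₁₀(9.1/1.3) = 98 − 16.90 = 81.10 dB.
Σ 10^(L/10) = 1.352e+08 → L_total = 10·log₁₀(1.352e+08) = 81.31 dB.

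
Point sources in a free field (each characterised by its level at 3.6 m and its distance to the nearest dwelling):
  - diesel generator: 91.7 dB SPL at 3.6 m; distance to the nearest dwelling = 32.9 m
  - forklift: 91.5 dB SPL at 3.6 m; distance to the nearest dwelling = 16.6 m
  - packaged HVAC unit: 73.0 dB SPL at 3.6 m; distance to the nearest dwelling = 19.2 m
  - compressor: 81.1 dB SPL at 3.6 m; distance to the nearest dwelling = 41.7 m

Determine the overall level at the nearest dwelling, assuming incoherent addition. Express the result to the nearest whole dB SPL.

79 dB SPL

Propagate each source to the receiver with L = L_ref − 20·log₁₀(r/r_ref), then add intensities.
diesel generator: 91.7 − 20·log₁₀(32.9/3.6) = 91.7 − 19.22 = 72.48 dB SPL.
forklift: 91.5 − 20·log₁₀(16.6/3.6) = 91.5 − 13.28 = 78.22 dB SPL.
packaged HVAC unit: 73.0 − 20·log₁₀(19.2/3.6) = 73.0 − 14.54 = 58.46 dB SPL.
compressor: 81.1 − 20·log₁₀(41.7/3.6) = 81.1 − 21.28 = 59.82 dB SPL.
Σ 10^(L/10) = 8.581e+07 → L_total = 10·log₁₀(8.581e+07) = 79.34 dB SPL.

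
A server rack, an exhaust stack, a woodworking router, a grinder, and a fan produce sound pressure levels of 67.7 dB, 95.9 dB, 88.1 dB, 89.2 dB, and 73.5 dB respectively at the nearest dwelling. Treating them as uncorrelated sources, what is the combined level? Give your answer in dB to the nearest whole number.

For uncorrelated sources the intensities add, so convert each level to linear form, sum, and take 10·log₁₀ of the total.
Σ 10^(L/10) = 10^(67.7/10) + 10^(95.9/10) + 10^(88.1/10) + 10^(89.2/10) + 10^(73.5/10) = 5.396e+09.
L_total = 10·log₁₀(5.396e+09) = 97.32 dB.

97 dB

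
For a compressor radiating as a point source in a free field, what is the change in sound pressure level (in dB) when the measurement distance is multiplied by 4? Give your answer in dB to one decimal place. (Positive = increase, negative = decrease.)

-12.0 dB

With spherical spreading the level changes by −20·log₁₀(r₂/r₁).
ΔL = −20·log₁₀(4) = -12.04 dB.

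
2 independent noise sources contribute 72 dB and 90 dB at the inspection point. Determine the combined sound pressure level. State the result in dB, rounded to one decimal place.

90.1 dB

Incoherent sources combine by intensity addition: L_total = 10·log₁₀(Σ 10^(L_i/10)).
Σ 10^(L/10) = 10^(72/10) + 10^(90/10) = 1.016e+09.
L_total = 10·log₁₀(1.016e+09) = 90.07 dB.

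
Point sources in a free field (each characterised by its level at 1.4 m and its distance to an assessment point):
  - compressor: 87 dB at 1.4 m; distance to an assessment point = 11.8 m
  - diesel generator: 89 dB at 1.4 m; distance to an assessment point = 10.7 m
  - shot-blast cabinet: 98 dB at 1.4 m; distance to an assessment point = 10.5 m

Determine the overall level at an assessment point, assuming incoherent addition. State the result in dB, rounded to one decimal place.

81.2 dB

Apply inverse-square spreading to bring every level to the receiver, then sum 10^(L/10).
compressor: 87 − 20·log₁₀(11.8/1.4) = 87 − 18.52 = 68.48 dB.
diesel generator: 89 − 20·log₁₀(10.7/1.4) = 89 − 17.67 = 71.33 dB.
shot-blast cabinet: 98 − 20·log₁₀(10.5/1.4) = 98 − 17.50 = 80.50 dB.
Σ 10^(L/10) = 1.328e+08 → L_total = 10·log₁₀(1.328e+08) = 81.23 dB.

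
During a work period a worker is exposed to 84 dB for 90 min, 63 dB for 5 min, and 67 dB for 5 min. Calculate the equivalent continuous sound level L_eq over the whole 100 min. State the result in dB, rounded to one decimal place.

Weight each interval's intensity by its duration and average over T = 100 min:
Σ tᵢ·10^(Lᵢ/10) = 90·10^(84/10) + 5·10^(63/10) + 5·10^(67/10) = 2.264e+10.
L_eq = 10·log₁₀(2.264e+10/100) = 83.55 dB.

83.5 dB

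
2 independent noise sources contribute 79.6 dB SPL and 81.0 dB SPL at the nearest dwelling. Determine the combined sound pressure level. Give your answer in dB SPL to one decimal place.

83.4 dB SPL

For uncorrelated sources the intensities add, so convert each level to linear form, sum, and take 10·log₁₀ of the total.
Σ 10^(L/10) = 10^(79.6/10) + 10^(81.0/10) = 2.171e+08.
L_total = 10·log₁₀(2.171e+08) = 83.37 dB SPL.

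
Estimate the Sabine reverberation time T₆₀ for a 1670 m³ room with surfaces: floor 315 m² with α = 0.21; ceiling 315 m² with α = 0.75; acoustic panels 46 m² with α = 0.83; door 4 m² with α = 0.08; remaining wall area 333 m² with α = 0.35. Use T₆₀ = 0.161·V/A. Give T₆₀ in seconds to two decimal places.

0.59 s

A = Σ Sᵢαᵢ = 315·0.21 + 315·0.75 + 46·0.83 + 4·0.08 + 333·0.35 = 457.45 m².
T₆₀ = 0.161 × 1670 / 457.45 = 0.588 s.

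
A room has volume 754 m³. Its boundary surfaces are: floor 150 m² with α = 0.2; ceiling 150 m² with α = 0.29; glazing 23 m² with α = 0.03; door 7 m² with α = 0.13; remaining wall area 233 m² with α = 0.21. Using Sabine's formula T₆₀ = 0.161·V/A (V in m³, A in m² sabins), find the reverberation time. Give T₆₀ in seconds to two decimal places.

Summing Sᵢαᵢ: 150·0.2 + 150·0.29 + 23·0.03 + 7·0.13 + 233·0.21 = 124.03 m².
T₆₀ = 0.161·V/A = 0.161·754/124.03 = 0.979 s.

0.98 s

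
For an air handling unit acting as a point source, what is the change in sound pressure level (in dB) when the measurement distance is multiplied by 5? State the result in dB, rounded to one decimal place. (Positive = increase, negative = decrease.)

-14.0 dB

Point-source spreading: ΔL = −20·log₁₀(r₂/r₁).
ΔL = −20·log₁₀(5) = -13.98 dB.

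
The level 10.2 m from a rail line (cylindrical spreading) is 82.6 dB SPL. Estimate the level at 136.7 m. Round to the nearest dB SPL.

71 dB SPL

Line-source attenuation: ΔL = 10·log₁₀(r₂/r₁) = 10·log₁₀(136.7/10.2) = 11.272 dB.
L₂ = 82.6 − 10·log₁₀(136.7/10.2) = 82.6 − 11.272 = 71.33 dB SPL.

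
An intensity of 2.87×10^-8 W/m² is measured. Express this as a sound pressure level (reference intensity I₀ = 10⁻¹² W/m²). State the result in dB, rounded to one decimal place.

I/I₀ = 2.87×10^-8/10⁻¹² = 2.87×10^4, and L = 10·log₁₀(I/I₀).
L = 10·(0.4579 + 4) = 44.58 dB.

44.6 dB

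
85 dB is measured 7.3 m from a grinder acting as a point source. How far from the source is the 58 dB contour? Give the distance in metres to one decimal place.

163.4 m

Point-source spreading drops the level by 20·log₁₀(r₂/r₁); inverting, r₂/r₁ = 10^(ΔL/20).
r₂ = 7.3·10^((85−58)/20) = 7.3·10^(27.0/20) = 163.43 m.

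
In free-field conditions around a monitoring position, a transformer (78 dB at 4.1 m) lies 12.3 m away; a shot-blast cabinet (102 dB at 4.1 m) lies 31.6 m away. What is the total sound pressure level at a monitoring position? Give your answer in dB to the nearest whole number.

84 dB

Propagate each source to the receiver with L = L_ref − 20·log₁₀(r/r_ref), then add intensities.
transformer: 78 − 20·log₁₀(12.3/4.1) = 78 − 9.54 = 68.46 dB.
shot-blast cabinet: 102 − 20·log₁₀(31.6/4.1) = 102 − 17.74 = 84.26 dB.
Σ 10^(L/10) = 2.738e+08 → L_total = 10·log₁₀(2.738e+08) = 84.37 dB.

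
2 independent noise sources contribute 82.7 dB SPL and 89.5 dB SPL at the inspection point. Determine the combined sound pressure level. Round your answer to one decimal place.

For uncorrelated sources the intensities add, so convert each level to linear form, sum, and take 10·log₁₀ of the total.
Σ 10^(L/10) = 10^(82.7/10) + 10^(89.5/10) = 1.077e+09.
L_total = 10·log₁₀(1.077e+09) = 90.32 dB SPL.

90.3 dB SPL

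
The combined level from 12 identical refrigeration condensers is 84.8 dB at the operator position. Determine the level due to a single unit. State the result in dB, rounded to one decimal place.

For N identical incoherent sources L_total = L₁ + 10·log₁₀ N, so L₁ = 84.8 − 10·log₁₀(12) = 84.8 − 10.792.

74.0 dB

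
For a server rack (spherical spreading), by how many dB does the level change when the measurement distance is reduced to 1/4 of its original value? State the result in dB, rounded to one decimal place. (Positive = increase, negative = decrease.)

+12.0 dB

Point-source spreading: ΔL = −20·log₁₀(r₂/r₁).
ΔL = −20·log₁₀(0.25) = +12.04 dB.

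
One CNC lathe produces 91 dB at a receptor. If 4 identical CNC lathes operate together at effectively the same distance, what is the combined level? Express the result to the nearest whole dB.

97 dB

With 4 equal, uncorrelated contributions the intensity is 4× that of one unit, giving a rise of 10·log₁₀ 4.
L_total = 91 + 10·log₁₀(4) = 91 + 6.021 = 97.02 dB.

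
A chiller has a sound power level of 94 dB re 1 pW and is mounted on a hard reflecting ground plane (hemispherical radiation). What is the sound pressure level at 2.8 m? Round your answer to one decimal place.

L_p = L_w − 10·log₁₀(2π·r²) with r = 2.8 m.
2π·r² = 49.26 m², 10·log₁₀ of that is 16.925 dB.
L_p = 94 − 16.925 = 77.08 dB.

77.1 dB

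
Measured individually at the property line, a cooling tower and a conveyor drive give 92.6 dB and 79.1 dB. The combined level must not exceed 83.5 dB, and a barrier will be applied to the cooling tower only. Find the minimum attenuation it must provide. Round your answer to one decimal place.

11.1 dB

Everything except the cooling tower sums to 10^(79.1/10) = 8.128e+07 in linear terms, 79.10 dB.
The limit corresponds to 10^(83.5/10) = 2.239e+08; subtracting the fixed part leaves 1.426e+08 for the cooling tower, i.e. 81.54 dB.
So the cooling tower must be reduced from 92.6 to 81.54 dB: IL = 11.06 dB.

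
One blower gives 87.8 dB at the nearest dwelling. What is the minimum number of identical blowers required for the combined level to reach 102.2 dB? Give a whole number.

28

Need L₁ + 10·log₁₀ N ≥ 102.2, i.e. log₁₀ N ≥ 1.44.
N ≥ 10^(14.4/10) = 27.542, so N = 28.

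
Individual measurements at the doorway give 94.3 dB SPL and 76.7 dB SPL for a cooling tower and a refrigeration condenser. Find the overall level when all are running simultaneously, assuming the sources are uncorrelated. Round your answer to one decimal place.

94.4 dB SPL

Incoherent sources combine by intensity addition: L_total = 10·log₁₀(Σ 10^(L_i/10)).
Σ 10^(L/10) = 10^(94.3/10) + 10^(76.7/10) = 2.738e+09.
L_total = 10·log₁₀(2.738e+09) = 94.37 dB SPL.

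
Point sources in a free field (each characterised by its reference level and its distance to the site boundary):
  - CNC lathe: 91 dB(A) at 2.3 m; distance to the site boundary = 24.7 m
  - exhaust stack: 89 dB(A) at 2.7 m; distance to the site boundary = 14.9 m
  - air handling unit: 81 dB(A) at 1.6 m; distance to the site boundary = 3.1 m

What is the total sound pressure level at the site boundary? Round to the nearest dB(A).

78 dB(A)

Apply inverse-square spreading to bring every level to the receiver, then sum 10^(L/10).
CNC lathe: 91 − 20·log₁₀(24.7/2.3) = 91 − 20.62 = 70.38 dB(A).
exhaust stack: 89 − 20·log₁₀(14.9/2.7) = 89 − 14.84 = 74.16 dB(A).
air handling unit: 81 − 20·log₁₀(3.1/1.6) = 81 − 5.74 = 75.26 dB(A).
Σ 10^(L/10) = 7.054e+07 → L_total = 10·log₁₀(7.054e+07) = 78.48 dB(A).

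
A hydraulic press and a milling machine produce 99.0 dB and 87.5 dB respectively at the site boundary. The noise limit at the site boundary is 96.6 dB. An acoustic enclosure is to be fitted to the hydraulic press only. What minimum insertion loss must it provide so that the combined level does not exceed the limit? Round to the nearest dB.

The untreated sources together contribute 10^(87.5/10) = 5.623e+08, i.e. 87.50 dB.
To meet 96.6 dB overall, the treated hydraulic press may contribute at most 10^(96.6/10) − 5.623e+08 = 4.009e+09, i.e. 96.03 dB.
So the hydraulic press must be reduced from 99.0 to 96.03 dB: IL = 2.97 dB.

3 dB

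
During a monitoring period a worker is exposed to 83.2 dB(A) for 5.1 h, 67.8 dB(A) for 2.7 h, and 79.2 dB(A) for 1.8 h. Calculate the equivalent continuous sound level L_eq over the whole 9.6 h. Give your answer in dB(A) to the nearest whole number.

Weight each interval's intensity by its duration and average over T = 9.6 h:
Σ tᵢ·10^(Lᵢ/10) = 5.1·10^(83.2/10) + 2.7·10^(67.8/10) + 1.8·10^(79.2/10) = 1.232e+09.
L_eq = 10·log₁₀(1.232e+09/9.6) = 81.08 dB(A).

81 dB(A)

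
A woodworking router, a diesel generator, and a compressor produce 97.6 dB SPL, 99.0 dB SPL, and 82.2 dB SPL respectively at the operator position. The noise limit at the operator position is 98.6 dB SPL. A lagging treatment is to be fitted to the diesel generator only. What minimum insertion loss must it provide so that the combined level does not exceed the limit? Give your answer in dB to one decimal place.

7.8 dB

Fixed contribution from the other sources: Σ 10^(L/10) = 10^(97.6/10) + 10^(82.2/10) = 5.920e+09 (97.72 dB SPL).
To meet 98.6 dB SPL overall, the treated diesel generator may contribute at most 10^(98.6/10) − 5.920e+09 = 1.324e+09, i.e. 91.22 dB SPL.
So the diesel generator must be reduced from 99.0 to 91.22 dB SPL: IL = 7.78 dB.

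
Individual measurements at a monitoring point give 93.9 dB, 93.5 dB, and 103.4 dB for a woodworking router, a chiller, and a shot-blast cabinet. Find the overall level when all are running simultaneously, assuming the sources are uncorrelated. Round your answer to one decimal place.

104.2 dB

Incoherent sources combine by intensity addition: L_total = 10·log₁₀(Σ 10^(L_i/10)).
Σ 10^(L/10) = 10^(93.9/10) + 10^(93.5/10) + 10^(103.4/10) = 2.657e+10.
L_total = 10·log₁₀(2.657e+10) = 104.24 dB.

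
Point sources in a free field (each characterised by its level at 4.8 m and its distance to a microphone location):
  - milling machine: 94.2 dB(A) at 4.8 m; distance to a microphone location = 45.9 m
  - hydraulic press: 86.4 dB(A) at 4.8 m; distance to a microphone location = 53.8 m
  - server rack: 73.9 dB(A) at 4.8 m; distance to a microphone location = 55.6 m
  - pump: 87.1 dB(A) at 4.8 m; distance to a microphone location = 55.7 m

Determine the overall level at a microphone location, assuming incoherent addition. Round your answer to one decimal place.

Apply inverse-square spreading to bring every level to the receiver, then sum 10^(L/10).
milling machine: 94.2 − 20·log₁₀(45.9/4.8) = 94.2 − 19.61 = 74.59 dB(A).
hydraulic press: 86.4 − 20·log₁₀(53.8/4.8) = 86.4 − 20.99 = 65.41 dB(A).
server rack: 73.9 − 20·log₁₀(55.6/4.8) = 73.9 − 21.28 = 52.62 dB(A).
pump: 87.1 − 20·log₁₀(55.7/4.8) = 87.1 − 21.29 = 65.81 dB(A).
Σ 10^(L/10) = 3.623e+07 → L_total = 10·log₁₀(3.623e+07) = 75.59 dB(A).

75.6 dB(A)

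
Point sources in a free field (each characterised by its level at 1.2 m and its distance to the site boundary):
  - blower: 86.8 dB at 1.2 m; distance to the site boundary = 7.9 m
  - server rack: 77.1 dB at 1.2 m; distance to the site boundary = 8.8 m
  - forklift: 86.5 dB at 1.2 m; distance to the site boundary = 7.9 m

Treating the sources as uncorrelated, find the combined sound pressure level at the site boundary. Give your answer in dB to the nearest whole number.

73 dB

Apply inverse-square spreading to bring every level to the receiver, then sum 10^(L/10).
blower: 86.8 − 20·log₁₀(7.9/1.2) = 86.8 − 16.37 = 70.43 dB.
server rack: 77.1 − 20·log₁₀(8.8/1.2) = 77.1 − 17.31 = 59.79 dB.
forklift: 86.5 − 20·log₁₀(7.9/1.2) = 86.5 − 16.37 = 70.13 dB.
Σ 10^(L/10) = 2.230e+07 → L_total = 10·log₁₀(2.230e+07) = 73.48 dB.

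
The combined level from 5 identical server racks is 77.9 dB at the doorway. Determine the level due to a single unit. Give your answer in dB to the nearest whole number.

For N identical incoherent sources L_total = L₁ + 10·log₁₀ N, so L₁ = 77.9 − 10·log₁₀(5) = 77.9 − 6.990.

71 dB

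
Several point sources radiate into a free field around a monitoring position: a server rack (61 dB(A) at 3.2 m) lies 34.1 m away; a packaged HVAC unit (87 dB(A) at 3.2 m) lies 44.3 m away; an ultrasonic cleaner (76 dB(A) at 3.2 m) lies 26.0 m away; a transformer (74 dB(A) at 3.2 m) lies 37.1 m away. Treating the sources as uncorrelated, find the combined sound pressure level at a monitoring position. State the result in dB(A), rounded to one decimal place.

65.3 dB(A)

Propagate each source to the receiver with L = L_ref − 20·log₁₀(r/r_ref), then add intensities.
server rack: 61 − 20·log₁₀(34.1/3.2) = 61 − 20.55 = 40.45 dB(A).
packaged HVAC unit: 87 − 20·log₁₀(44.3/3.2) = 87 − 22.83 = 64.17 dB(A).
ultrasonic cleaner: 76 − 20·log₁₀(26.0/3.2) = 76 − 18.20 = 57.80 dB(A).
transformer: 74 − 20·log₁₀(37.1/3.2) = 74 − 21.28 = 52.72 dB(A).
Σ 10^(L/10) = 3.416e+06 → L_total = 10·log₁₀(3.416e+06) = 65.34 dB(A).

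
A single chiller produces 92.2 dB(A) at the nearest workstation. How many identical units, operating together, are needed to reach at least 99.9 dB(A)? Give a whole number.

6

Need L₁ + 10·log₁₀ N ≥ 99.9, i.e. log₁₀ N ≥ 0.77.
N ≥ 10^(7.7/10) = 5.888, so N = 6.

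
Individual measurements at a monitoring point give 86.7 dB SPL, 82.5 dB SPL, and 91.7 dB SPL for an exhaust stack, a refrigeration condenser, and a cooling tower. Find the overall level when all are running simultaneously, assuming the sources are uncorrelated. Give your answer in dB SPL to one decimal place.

93.3 dB SPL

Incoherent sources combine by intensity addition: L_total = 10·log₁₀(Σ 10^(L_i/10)).
Σ 10^(L/10) = 10^(86.7/10) + 10^(82.5/10) + 10^(91.7/10) = 2.125e+09.
L_total = 10·log₁₀(2.125e+09) = 93.27 dB SPL.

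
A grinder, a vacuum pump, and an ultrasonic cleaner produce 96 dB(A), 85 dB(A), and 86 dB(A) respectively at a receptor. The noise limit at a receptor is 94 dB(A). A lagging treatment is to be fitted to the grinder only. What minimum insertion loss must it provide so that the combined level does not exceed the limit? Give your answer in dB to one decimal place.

3.5 dB

The untreated sources together contribute 10^(85/10) + 10^(86/10) = 7.143e+08, i.e. 88.54 dB(A).
The limit corresponds to 10^(94/10) = 2.512e+09; subtracting the fixed part leaves 1.798e+09 for the grinder, i.e. 92.55 dB(A).
Required insertion loss = 96 − 92.55 = 3.45 dB.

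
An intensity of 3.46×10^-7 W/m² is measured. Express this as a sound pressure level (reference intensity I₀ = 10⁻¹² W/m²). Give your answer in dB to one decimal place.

I/I₀ = 3.46×10^-7/10⁻¹² = 3.46×10^5, and L = 10·log₁₀(I/I₀).
L = 10·(0.5391 + 5) = 55.39 dB.

55.4 dB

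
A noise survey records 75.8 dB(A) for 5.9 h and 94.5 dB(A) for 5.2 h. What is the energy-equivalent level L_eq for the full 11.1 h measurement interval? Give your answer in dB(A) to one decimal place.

91.3 dB(A)

Weight each interval's intensity by its duration and average over T = 11.1 h:
Σ tᵢ·10^(Lᵢ/10) = 5.9·10^(75.8/10) + 5.2·10^(94.5/10) = 1.488e+10.
L_eq = 10·log₁₀(1.488e+10/11.1) = 91.27 dB(A).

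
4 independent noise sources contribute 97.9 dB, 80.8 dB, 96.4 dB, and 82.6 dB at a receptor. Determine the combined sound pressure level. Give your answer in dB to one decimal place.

Incoherent sources combine by intensity addition: L_total = 10·log₁₀(Σ 10^(L_i/10)).
Σ 10^(L/10) = 10^(97.9/10) + 10^(80.8/10) + 10^(96.4/10) + 10^(82.6/10) = 1.083e+10.
L_total = 10·log₁₀(1.083e+10) = 100.35 dB.

100.3 dB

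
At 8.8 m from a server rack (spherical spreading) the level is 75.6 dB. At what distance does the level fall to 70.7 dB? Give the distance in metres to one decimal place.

15.5 m

The 4.9 dB drop corresponds to a distance ratio of 10^(4.9/20) for a point source.
r₂ = 8.8·10^((75.6−70.7)/20) = 8.8·10^(4.9/20) = 15.47 m.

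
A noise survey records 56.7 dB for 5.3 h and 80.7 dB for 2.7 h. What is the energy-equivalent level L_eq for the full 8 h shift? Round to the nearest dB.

76 dB

The energy average is taken in the linear domain: L_eq = 10·log₁₀[(Σ tᵢ·10^(Lᵢ/10))/T], T = 8 h.
Σ tᵢ·10^(Lᵢ/10) = 5.3·10^(56.7/10) + 2.7·10^(80.7/10) = 3.197e+08.
L_eq = 10·log₁₀(3.197e+08/8) = 76.02 dB.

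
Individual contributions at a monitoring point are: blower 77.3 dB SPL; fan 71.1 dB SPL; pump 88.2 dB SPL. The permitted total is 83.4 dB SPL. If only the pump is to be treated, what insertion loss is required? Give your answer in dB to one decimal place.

6.4 dB

The untreated sources together contribute 10^(77.3/10) + 10^(71.1/10) = 6.659e+07, i.e. 78.23 dB SPL.
The limit corresponds to 10^(83.4/10) = 2.188e+08; subtracting the fixed part leaves 1.522e+08 for the pump, i.e. 81.82 dB SPL.
So the pump must be reduced from 88.2 to 81.82 dB SPL: IL = 6.38 dB.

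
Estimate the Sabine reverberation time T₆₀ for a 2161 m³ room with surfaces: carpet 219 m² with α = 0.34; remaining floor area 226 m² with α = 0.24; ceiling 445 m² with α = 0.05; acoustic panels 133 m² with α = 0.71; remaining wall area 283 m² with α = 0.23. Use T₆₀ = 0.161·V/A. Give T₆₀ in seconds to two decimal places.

Summing Sᵢαᵢ: 219·0.34 + 226·0.24 + 445·0.05 + 133·0.71 + 283·0.23 = 310.47 m².
T₆₀ = 0.161·V/A = 0.161·2161/310.47 = 1.121 s.

1.12 s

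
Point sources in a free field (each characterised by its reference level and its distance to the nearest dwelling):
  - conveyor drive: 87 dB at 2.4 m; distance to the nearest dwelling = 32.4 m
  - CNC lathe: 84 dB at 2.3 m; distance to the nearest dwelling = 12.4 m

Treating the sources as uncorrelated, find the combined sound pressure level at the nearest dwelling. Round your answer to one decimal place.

Apply inverse-square spreading to bring every level to the receiver, then sum 10^(L/10).
conveyor drive: 87 − 20·log₁₀(32.4/2.4) = 87 − 22.61 = 64.39 dB.
CNC lathe: 84 − 20·log₁₀(12.4/2.3) = 84 − 14.63 = 69.37 dB.
Σ 10^(L/10) = 1.139e+07 → L_total = 10·log₁₀(1.139e+07) = 70.57 dB.

70.6 dB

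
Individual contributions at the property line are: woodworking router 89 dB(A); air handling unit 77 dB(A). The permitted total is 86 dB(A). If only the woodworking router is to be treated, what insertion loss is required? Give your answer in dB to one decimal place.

3.6 dB

Everything except the woodworking router sums to 10^(77/10) = 5.012e+07 in linear terms, 77.00 dB(A).
To meet 86 dB(A) overall, the treated woodworking router may contribute at most 10^(86/10) − 5.012e+07 = 3.480e+08, i.e. 85.42 dB(A).
Required insertion loss = 89 − 85.42 = 3.58 dB.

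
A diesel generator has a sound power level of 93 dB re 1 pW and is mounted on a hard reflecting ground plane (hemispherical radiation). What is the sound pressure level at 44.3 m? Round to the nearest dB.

Free-field hemispherical radiation: L_p = L_w − 10·log₁₀(2π·r²), r = 44.3 m.
2π·r² = 1.233e+04 m², 10·log₁₀ of that is 40.910 dB.
L_p = 93 − 40.910 = 52.09 dB.

52 dB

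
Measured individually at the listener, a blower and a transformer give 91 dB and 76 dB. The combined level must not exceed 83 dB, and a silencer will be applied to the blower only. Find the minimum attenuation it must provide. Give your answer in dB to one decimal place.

Fixed contribution from the other source: Σ 10^(L/10) = 10^(76/10) = 3.981e+07 (76.00 dB).
The limit corresponds to 10^(83/10) = 1.995e+08; subtracting the fixed part leaves 1.597e+08 for the blower, i.e. 82.03 dB.
Required insertion loss = 91 − 82.03 = 8.97 dB.

9.0 dB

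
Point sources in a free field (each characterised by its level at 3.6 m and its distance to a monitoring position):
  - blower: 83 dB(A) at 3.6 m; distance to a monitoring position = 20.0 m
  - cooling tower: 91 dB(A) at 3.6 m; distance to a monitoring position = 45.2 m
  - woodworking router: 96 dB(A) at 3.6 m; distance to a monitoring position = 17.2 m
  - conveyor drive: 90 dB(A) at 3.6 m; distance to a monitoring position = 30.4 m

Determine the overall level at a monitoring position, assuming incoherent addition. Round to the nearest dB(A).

Propagate each source to the receiver with L = L_ref − 20·log₁₀(r/r_ref), then add intensities.
blower: 83 − 20·log₁₀(20.0/3.6) = 83 − 14.89 = 68.11 dB(A).
cooling tower: 91 − 20·log₁₀(45.2/3.6) = 91 − 21.98 = 69.02 dB(A).
woodworking router: 96 − 20·log₁₀(17.2/3.6) = 96 − 13.58 = 82.42 dB(A).
conveyor drive: 90 − 20·log₁₀(30.4/3.6) = 90 − 18.53 = 71.47 dB(A).
Σ 10^(L/10) = 2.029e+08 → L_total = 10·log₁₀(2.029e+08) = 83.07 dB(A).

83 dB(A)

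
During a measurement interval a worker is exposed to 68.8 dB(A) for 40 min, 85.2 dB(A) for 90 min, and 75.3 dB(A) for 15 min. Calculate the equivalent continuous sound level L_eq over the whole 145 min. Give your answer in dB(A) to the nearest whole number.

83 dB(A)

L_eq = 10·log₁₀[(1/T)·Σ tᵢ·10^(Lᵢ/10)] with T = 145 min.
Σ tᵢ·10^(Lᵢ/10) = 40·10^(68.8/10) + 90·10^(85.2/10) + 15·10^(75.3/10) = 3.061e+10.
L_eq = 10·log₁₀(3.061e+10/145) = 83.25 dB(A).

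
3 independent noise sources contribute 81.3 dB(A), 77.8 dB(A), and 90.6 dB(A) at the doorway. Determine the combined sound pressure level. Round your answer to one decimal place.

For uncorrelated sources the intensities add, so convert each level to linear form, sum, and take 10·log₁₀ of the total.
Σ 10^(L/10) = 10^(81.3/10) + 10^(77.8/10) + 10^(90.6/10) = 1.343e+09.
L_total = 10·log₁₀(1.343e+09) = 91.28 dB(A).

91.3 dB(A)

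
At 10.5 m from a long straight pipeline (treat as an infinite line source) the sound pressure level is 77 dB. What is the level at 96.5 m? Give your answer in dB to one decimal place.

For a line source, L₂ = L₁ − 10·log₁₀(r₂/r₁).
L₂ = 77 − 10·log₁₀(96.5/10.5) = 77 − 9.633 = 67.37 dB.

67.4 dB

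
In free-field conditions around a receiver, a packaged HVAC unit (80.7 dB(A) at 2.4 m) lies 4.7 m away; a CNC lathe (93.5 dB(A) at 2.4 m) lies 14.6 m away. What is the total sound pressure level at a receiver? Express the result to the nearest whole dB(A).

Apply inverse-square spreading to bring every level to the receiver, then sum 10^(L/10).
packaged HVAC unit: 80.7 − 20·log₁₀(4.7/2.4) = 80.7 − 5.84 = 74.86 dB(A).
CNC lathe: 93.5 − 20·log₁₀(14.6/2.4) = 93.5 − 15.68 = 77.82 dB(A).
Σ 10^(L/10) = 9.113e+07 → L_total = 10·log₁₀(9.113e+07) = 79.60 dB(A).

80 dB(A)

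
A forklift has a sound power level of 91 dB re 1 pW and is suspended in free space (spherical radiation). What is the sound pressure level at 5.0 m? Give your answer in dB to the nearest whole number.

66 dB

L_p = L_w − 10·log₁₀(4π·r²) with r = 5.0 m.
4π·r² = 314.2 m², 10·log₁₀ of that is 24.971 dB.
L_p = 91 − 24.971 = 66.03 dB.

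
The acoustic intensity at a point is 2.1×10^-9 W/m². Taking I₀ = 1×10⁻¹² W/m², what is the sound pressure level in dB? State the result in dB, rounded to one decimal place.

Dividing by I₀ shifts the exponent by 12: I/I₀ = 2.1×10^3.
L = 10·(0.3222 + 3) = 33.22 dB.

33.2 dB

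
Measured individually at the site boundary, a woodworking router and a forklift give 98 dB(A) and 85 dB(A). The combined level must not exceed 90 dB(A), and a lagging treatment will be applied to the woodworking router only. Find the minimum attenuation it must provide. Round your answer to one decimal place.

9.7 dB

The untreated sources together contribute 10^(85/10) = 3.162e+08, i.e. 85.00 dB(A).
To meet 90 dB(A) overall, the treated woodworking router may contribute at most 10^(90/10) − 3.162e+08 = 6.838e+08, i.e. 88.35 dB(A).
So the woodworking router must be reduced from 98 to 88.35 dB(A): IL = 9.65 dB.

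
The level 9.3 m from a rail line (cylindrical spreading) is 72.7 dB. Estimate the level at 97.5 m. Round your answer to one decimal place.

62.5 dB

Cylindrical spreading from a line source gives a 10·log₁₀(r₂/r₁) drop.
L₂ = 72.7 − 10·log₁₀(97.5/9.3) = 72.7 − 10.205 = 62.49 dB.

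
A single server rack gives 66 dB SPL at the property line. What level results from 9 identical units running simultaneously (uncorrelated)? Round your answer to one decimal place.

L_total = L₁ + 10·log₁₀ N for N identical incoherent sources.
L_total = 66 + 10·log₁₀(9) = 66 + 9.542 = 75.54 dB SPL.

75.5 dB SPL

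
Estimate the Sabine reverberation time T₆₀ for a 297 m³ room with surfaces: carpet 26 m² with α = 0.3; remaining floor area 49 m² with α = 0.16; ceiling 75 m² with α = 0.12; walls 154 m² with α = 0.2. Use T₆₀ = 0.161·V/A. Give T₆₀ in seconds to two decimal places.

0.86 s

A = Σ Sᵢαᵢ = 26·0.3 + 49·0.16 + 75·0.12 + 154·0.2 = 55.44 m².
T₆₀ = 0.161 × 297 / 55.44 = 0.863 s.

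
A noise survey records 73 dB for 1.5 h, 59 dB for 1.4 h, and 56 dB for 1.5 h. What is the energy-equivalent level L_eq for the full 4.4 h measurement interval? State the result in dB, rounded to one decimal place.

L_eq = 10·log₁₀[(1/T)·Σ tᵢ·10^(Lᵢ/10)] with T = 4.4 h.
Σ tᵢ·10^(Lᵢ/10) = 1.5·10^(73/10) + 1.4·10^(59/10) + 1.5·10^(56/10) = 3.164e+07.
L_eq = 10·log₁₀(3.164e+07/4.4) = 68.57 dB.

68.6 dB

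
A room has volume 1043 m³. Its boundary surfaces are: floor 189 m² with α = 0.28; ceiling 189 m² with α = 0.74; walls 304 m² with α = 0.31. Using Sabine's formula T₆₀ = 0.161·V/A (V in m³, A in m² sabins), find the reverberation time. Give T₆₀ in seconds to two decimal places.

Summing Sᵢαᵢ: 189·0.28 + 189·0.74 + 304·0.31 = 287.02 m².
T₆₀ = 0.161·V/A = 0.161·1043/287.02 = 0.585 s.

0.59 s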